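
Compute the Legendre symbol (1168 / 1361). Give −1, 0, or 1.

-1

Pull out 2^4: since 1361 ≡ 1 (mod 8), (2/1361) = +1, so (2/1361)^4 = +1.
Reciprocity: 73 ≡ 1 and 1361 ≡ 1 (mod 4), so (73/1361) = +(1361/73).
Reduce top mod 73: now compute (47/73).
Reciprocity: 47 ≡ 3 and 73 ≡ 1 (mod 4), so (47/73) = +(73/47).
Reduce top mod 47: now compute (26/47).
Pull out 2: since 47 ≡ 7 (mod 8), (2/47) = +1.
Reciprocity: 13 ≡ 1 and 47 ≡ 3 (mod 4), so (13/47) = +(47/13).
Reduce top mod 13: now compute (8/13).
Pull out 2^3: since 13 ≡ 5 (mod 8), (2/13) = -1, so (2/13)^3 = -1.
Reached (1/13) = 1. Collecting the sign flips along the way, the symbol is -1.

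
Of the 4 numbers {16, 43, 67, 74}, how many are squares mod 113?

1

(16/113) = +1 → QR.
(43/113) = -1 → non-residue.
(67/113) = -1 → non-residue.
(74/113) = -1 → non-residue.
Total quadratic residues among the 4: 1.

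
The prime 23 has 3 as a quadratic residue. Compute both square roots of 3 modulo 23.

Since 23 ≡ 3 (mod 4), a square root of 3 is 3^((23+1)/4) = 3^6 mod 23.
Repeated squaring: 3^2≡9, 3^4≡12 (mod 23).
3^6 = 3^(4+2) ≡ 16 (mod 23).
Check: 16² = 256 ≡ 3 (mod 23). The two roots are 7 and 16.

7, 16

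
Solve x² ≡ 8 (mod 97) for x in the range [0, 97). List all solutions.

28, 69

97 ≡ 1 (mod 4), so we find a root by search.
Trying successive values, 28² = 784 ≡ 8 (mod 97). The other root is 97 − 28 = 69.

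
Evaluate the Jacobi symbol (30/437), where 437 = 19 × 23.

-1

Pull out 2: since 437 ≡ 5 (mod 8), (2/437) = -1.
Reciprocity: 15 ≡ 3 and 437 ≡ 1 (mod 4), so (15/437) = +(437/15).
Reduce top mod 15: now compute (2/15).
Pull out 2: since 15 ≡ 7 (mod 8), (2/15) = +1.
Reached (1/15) = 1. Collecting the sign flips along the way, the symbol is -1.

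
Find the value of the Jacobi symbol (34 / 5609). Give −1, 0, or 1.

Pull out 2: since 5609 ≡ 1 (mod 8), (2/5609) = +1.
Reciprocity: 17 ≡ 1 and 5609 ≡ 1 (mod 4), so (17/5609) = +(5609/17).
Reduce top mod 17: now compute (16/17).
Pull out 2^4: since 17 ≡ 1 (mod 8), (2/17) = +1, so (2/17)^4 = +1.
Reached (1/17) = 1. Collecting the sign flips along the way, the symbol is +1.

1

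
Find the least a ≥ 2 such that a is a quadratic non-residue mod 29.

2

(2/29) = −1, so 2 is the smallest positive non-residue mod 29.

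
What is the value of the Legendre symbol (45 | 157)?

Reciprocity: 45 ≡ 1 and 157 ≡ 1 (mod 4), so (45/157) = +(157/45).
Reduce top mod 45: now compute (22/45).
Pull out 2: since 45 ≡ 5 (mod 8), (2/45) = -1.
Reciprocity: 11 ≡ 3 and 45 ≡ 1 (mod 4), so (11/45) = +(45/11).
Reduce top mod 11: now compute (1/11).
Reached (1/11) = 1. Collecting the sign flips along the way, the symbol is -1.

-1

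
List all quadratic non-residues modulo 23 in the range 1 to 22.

5, 7, 10, 11, 14, 15, 17, 19, 20, 21, 22

Square k = 1,…,11 (k and 23−k give the same square):
1²=1, 2²=4, 3²=9, 4²=16, 5²≡2, 6²≡13, 7²≡3, 8²≡18, 9²≡12, 10²≡8, 11²≡6 (mod 23).
The residues are {1, 2, 3, 4, 6, 8, 9, 12, 13, 16, 18}; the non-residues are the remaining 11 nonzero classes.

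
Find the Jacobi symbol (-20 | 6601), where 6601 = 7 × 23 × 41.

1

First reduce: -20 ≡ 6581 (mod 6601).
Reciprocity: 6581 ≡ 1 and 6601 ≡ 1 (mod 4), so (6581/6601) = +(6601/6581).
Reduce top mod 6581: now compute (20/6581).
Pull out 2^2: since 6581 ≡ 5 (mod 8), (2/6581) = -1, so (2/6581)^2 = +1.
Reciprocity: 5 ≡ 1 and 6581 ≡ 1 (mod 4), so (5/6581) = +(6581/5).
Reduce top mod 5: now compute (1/5).
Reached (1/5) = 1. Collecting the sign flips along the way, the symbol is +1.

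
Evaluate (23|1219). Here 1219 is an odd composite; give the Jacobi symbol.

Reciprocity: 23 ≡ 3 and 1219 ≡ 3 (mod 4), so (23/1219) = −(1219/23).
Reduce top mod 23: now compute (0/23).
Top reduces to 0: gcd > 1, so the symbol is 0.

0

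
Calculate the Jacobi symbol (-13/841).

First reduce: -13 ≡ 828 (mod 841).
Pull out 2^2: since 841 ≡ 1 (mod 8), (2/841) = +1, so (2/841)^2 = +1.
Reciprocity: 207 ≡ 3 and 841 ≡ 1 (mod 4), so (207/841) = +(841/207).
Reduce top mod 207: now compute (13/207).
Reciprocity: 13 ≡ 1 and 207 ≡ 3 (mod 4), so (13/207) = +(207/13).
Reduce top mod 13: now compute (12/13).
Pull out 2^2: since 13 ≡ 5 (mod 8), (2/13) = -1, so (2/13)^2 = +1.
Reciprocity: 3 ≡ 3 and 13 ≡ 1 (mod 4), so (3/13) = +(13/3).
Reduce top mod 3: now compute (1/3).
Reached (1/3) = 1. Collecting the sign flips along the way, the symbol is +1.

1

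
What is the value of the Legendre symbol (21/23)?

-1

Reciprocity: 21 ≡ 1 and 23 ≡ 3 (mod 4), so (21/23) = +(23/21).
Reduce top mod 21: now compute (2/21).
Pull out 2: since 21 ≡ 5 (mod 8), (2/21) = -1.
Reached (1/21) = 1. Collecting the sign flips along the way, the symbol is -1.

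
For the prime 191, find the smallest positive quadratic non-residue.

(2/191) = +1, so 2 is a residue.
(3/191) = +1, so 3 is a residue.
(4/191) = +1, so 4 is a residue.
(5/191) = +1, so 5 is a residue.
(6/191) = +1, so 6 is a residue.
(7/191) = −1, so 7 is the smallest positive non-residue mod 191.

7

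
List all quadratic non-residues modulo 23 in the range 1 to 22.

5,7,10,11,14,15,17,19,20,21,22

Square k = 1,…,11 (k and 23−k give the same square):
1²=1, 2²=4, 3²=9, 4²=16, 5²≡2, 6²≡13, 7²≡3, 8²≡18, 9²≡12, 10²≡8, 11²≡6 (mod 23).
The residues are {1, 2, 3, 4, 6, 8, 9, 12, 13, 16, 18}; the non-residues are the remaining 11 nonzero classes.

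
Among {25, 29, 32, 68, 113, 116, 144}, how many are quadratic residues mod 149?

6

(25/149) = +1 → QR.
(29/149) = +1 → QR.
(32/149) = -1 → non-residue.
(68/149) = +1 → QR.
(113/149) = +1 → QR.
(116/149) = +1 → QR.
(144/149) = +1 → QR.
Total quadratic residues among the 7: 6.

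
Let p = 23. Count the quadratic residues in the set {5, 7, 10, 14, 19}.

(5/23) = -1 → non-residue.
(7/23) = -1 → non-residue.
(10/23) = -1 → non-residue.
(14/23) = -1 → non-residue.
(19/23) = -1 → non-residue.
Total quadratic residues among the 5: 0.

0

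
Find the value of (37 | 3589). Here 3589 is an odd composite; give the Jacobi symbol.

Reciprocity: 37 ≡ 1 and 3589 ≡ 1 (mod 4), so (37/3589) = +(3589/37).
Reduce top mod 37: now compute (0/37).
Top reduces to 0: gcd > 1, so the symbol is 0.

0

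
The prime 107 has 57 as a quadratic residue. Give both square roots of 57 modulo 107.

48, 59

Since 107 ≡ 3 (mod 4), a square root of 57 is 57^((107+1)/4) = 57^27 mod 107.
Repeated squaring: 57^2≡39, 57^4≡23, 57^8≡101, 57^16≡36 (mod 107).
57^27 = 57^(16+8+2+1) ≡ 48 (mod 107).
Check: 48² = 2304 ≡ 57 (mod 107). The two roots are 48 and 59.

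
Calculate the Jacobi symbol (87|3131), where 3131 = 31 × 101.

Reciprocity: 87 ≡ 3 and 3131 ≡ 3 (mod 4), so (87/3131) = −(3131/87).
Reduce top mod 87: now compute (86/87).
Pull out 2: since 87 ≡ 7 (mod 8), (2/87) = +1.
Reciprocity: 43 ≡ 3 and 87 ≡ 3 (mod 4), so (43/87) = −(87/43).
Reduce top mod 43: now compute (1/43).
Reached (1/43) = 1. Collecting the sign flips along the way, the symbol is +1.

1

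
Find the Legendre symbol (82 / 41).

0

First reduce: 82 ≡ 0 (mod 41).
Top reduces to 0: gcd > 1, so the symbol is 0.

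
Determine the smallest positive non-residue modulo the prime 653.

(2/653) = −1, so 2 is the smallest positive non-residue mod 653.

2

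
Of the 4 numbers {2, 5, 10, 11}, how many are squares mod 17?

(2/17) = +1 → QR.
(5/17) = -1 → non-residue.
(10/17) = -1 → non-residue.
(11/17) = -1 → non-residue.
Total quadratic residues among the 4: 1.

1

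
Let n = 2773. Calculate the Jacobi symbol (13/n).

1

Reciprocity: 13 ≡ 1 and 2773 ≡ 1 (mod 4), so (13/2773) = +(2773/13).
Reduce top mod 13: now compute (4/13).
Pull out 2^2: since 13 ≡ 5 (mod 8), (2/13) = -1, so (2/13)^2 = +1.
Reached (1/13) = 1. Collecting the sign flips along the way, the symbol is +1.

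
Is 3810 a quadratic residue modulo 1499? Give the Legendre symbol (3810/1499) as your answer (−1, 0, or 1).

-1

First reduce: 3810 ≡ 812 (mod 1499).
Pull out 2^2: since 1499 ≡ 3 (mod 8), (2/1499) = -1, so (2/1499)^2 = +1.
Reciprocity: 203 ≡ 3 and 1499 ≡ 3 (mod 4), so (203/1499) = −(1499/203).
Reduce top mod 203: now compute (78/203).
Pull out 2: since 203 ≡ 3 (mod 8), (2/203) = -1.
Reciprocity: 39 ≡ 3 and 203 ≡ 3 (mod 4), so (39/203) = −(203/39).
Reduce top mod 39: now compute (8/39).
Pull out 2^3: since 39 ≡ 7 (mod 8), (2/39) = +1, so (2/39)^3 = +1.
Reached (1/39) = 1. Collecting the sign flips along the way, the symbol is -1.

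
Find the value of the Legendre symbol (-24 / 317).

1

First reduce: -24 ≡ 293 (mod 317).
Reciprocity: 293 ≡ 1 and 317 ≡ 1 (mod 4), so (293/317) = +(317/293).
Reduce top mod 293: now compute (24/293).
Pull out 2^3: since 293 ≡ 5 (mod 8), (2/293) = -1, so (2/293)^3 = -1.
Reciprocity: 3 ≡ 3 and 293 ≡ 1 (mod 4), so (3/293) = +(293/3).
Reduce top mod 3: now compute (2/3).
Pull out 2: since 3 ≡ 3 (mod 8), (2/3) = -1.
Reached (1/3) = 1. Collecting the sign flips along the way, the symbol is +1.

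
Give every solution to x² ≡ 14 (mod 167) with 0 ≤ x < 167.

66, 101

Since 167 ≡ 3 (mod 4), a square root of 14 is 14^((167+1)/4) = 14^42 mod 167.
Repeated squaring: 14^2≡29, 14^4≡6, 14^8≡36, 14^16≡127, 14^32≡97 (mod 167).
14^42 = 14^(32+8+2) ≡ 66 (mod 167).
Check: 66² = 4356 ≡ 14 (mod 167). The two roots are 66 and 101.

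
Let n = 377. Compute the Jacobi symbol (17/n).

Reciprocity: 17 ≡ 1 and 377 ≡ 1 (mod 4), so (17/377) = +(377/17).
Reduce top mod 17: now compute (3/17).
Reciprocity: 3 ≡ 3 and 17 ≡ 1 (mod 4), so (3/17) = +(17/3).
Reduce top mod 3: now compute (2/3).
Pull out 2: since 3 ≡ 3 (mod 8), (2/3) = -1.
Reached (1/3) = 1. Collecting the sign flips along the way, the symbol is -1.

-1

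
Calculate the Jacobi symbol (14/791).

Pull out 2: since 791 ≡ 7 (mod 8), (2/791) = +1.
Reciprocity: 7 ≡ 3 and 791 ≡ 3 (mod 4), so (7/791) = −(791/7).
Reduce top mod 7: now compute (0/7).
Top reduces to 0: gcd > 1, so the symbol is 0.

0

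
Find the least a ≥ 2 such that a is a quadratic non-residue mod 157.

2

(2/157) = −1, so 2 is the smallest positive non-residue mod 157.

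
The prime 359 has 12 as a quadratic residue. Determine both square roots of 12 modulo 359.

33, 326

Since 359 ≡ 3 (mod 4), a square root of 12 is 12^((359+1)/4) = 12^90 mod 359.
Repeated squaring: 12^2≡144, 12^4≡273, 12^8≡216, 12^16≡345, 12^32≡196, 12^64≡3 (mod 359).
12^90 = 12^(64+16+8+2) ≡ 33 (mod 359).
Check: 33² = 1089 ≡ 12 (mod 359). The two roots are 33 and 326.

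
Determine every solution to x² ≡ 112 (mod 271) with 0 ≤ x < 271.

58, 213

Since 271 ≡ 3 (mod 4), a square root of 112 is 112^((271+1)/4) = 112^68 mod 271.
Repeated squaring: 112^2≡78, 112^4≡122, 112^8≡250, 112^16≡170, 112^32≡174, 112^64≡195 (mod 271).
112^68 = 112^(64+4) ≡ 213 (mod 271).
Check: 213² = 45369 ≡ 112 (mod 271). The two roots are 58 and 213.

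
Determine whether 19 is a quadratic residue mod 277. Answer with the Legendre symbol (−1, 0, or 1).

1

Euler's criterion: (19/277) ≡ 19^138 (mod 277).
19^2 ≡ 84 (mod 277)
19^4 ≡ 131 (mod 277)
19^8 ≡ 264 (mod 277)
19^16 ≡ 169 (mod 277)
19^32 ≡ 30 (mod 277)
19^64 ≡ 69 (mod 277)
19^128 ≡ 52 (mod 277)
19^138 = 19^(128+8+2) ≡ 1 (mod 277).
Result is 1, so (19/277) = 1.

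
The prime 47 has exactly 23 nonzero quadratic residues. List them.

1 2 3 4 6 7 8 9 12 14 16 17 18 21 24 25 27 28 32 34 36 37 42

Square k = 1,…,23 (k and 47−k give the same square):
1²=1, 2²=4, 3²=9, 4²=16, 5²=25, 6²=36, 7²≡2, 8²≡17, 9²≡34, 10²≡6, 11²≡27, 12²≡3, 13²≡28, 14²≡8, 15²≡37, 16²≡21, 17²≡7, 18²≡42, 19²≡32, 20²≡24, 21²≡18, 22²≡14, 23²≡12 (mod 47).
So the quadratic residues mod 47 are {1, 2, 3, 4, 6, 7, 8, 9, 12, 14, 16, 17, 18, 21, 24, 25, 27, 28, 32, 34, 36, 37, 42}.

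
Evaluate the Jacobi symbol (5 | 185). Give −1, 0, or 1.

0

Reciprocity: 5 ≡ 1 and 185 ≡ 1 (mod 4), so (5/185) = +(185/5).
Reduce top mod 5: now compute (0/5).
Top reduces to 0: gcd > 1, so the symbol is 0.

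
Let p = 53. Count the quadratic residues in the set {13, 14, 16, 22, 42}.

3

(13/53) = +1 → QR.
(14/53) = -1 → non-residue.
(16/53) = +1 → QR.
(22/53) = -1 → non-residue.
(42/53) = +1 → QR.
Total quadratic residues among the 5: 3.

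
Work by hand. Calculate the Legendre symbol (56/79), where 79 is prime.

Euler's criterion: (56/79) ≡ 56^39 (mod 79).
56^2 ≡ 55 (mod 79)
56^4 ≡ 23 (mod 79)
56^8 ≡ 55 (mod 79)
56^16 ≡ 23 (mod 79)
56^32 ≡ 55 (mod 79)
56^39 = 56^(32+4+2+1) ≡ 78 (mod 79).
Result is 78 ≡ −1, so (56/79) = −1.

-1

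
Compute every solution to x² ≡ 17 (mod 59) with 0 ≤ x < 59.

28, 31

Since 59 ≡ 3 (mod 4), a square root of 17 is 17^((59+1)/4) = 17^15 mod 59.
Repeated squaring: 17^2≡53, 17^4≡36, 17^8≡57 (mod 59).
17^15 = 17^(8+4+2+1) ≡ 28 (mod 59).
Check: 28² = 784 ≡ 17 (mod 59). The two roots are 28 and 31.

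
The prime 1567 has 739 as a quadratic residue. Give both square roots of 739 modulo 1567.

Since 1567 ≡ 3 (mod 4), a square root of 739 is 739^((1567+1)/4) = 739^392 mod 1567.
Repeated squaring: 739^2≡805, 739^4≡854, 739^8≡661, 739^16≡1295, 739^32≡335, 739^64≡968, 739^128≡1525, 739^256≡197 (mod 1567).
739^392 = 739^(256+128+8) ≡ 1283 (mod 1567).
Check: 1283² = 1646089 ≡ 739 (mod 1567). The two roots are 284 and 1283.

284, 1283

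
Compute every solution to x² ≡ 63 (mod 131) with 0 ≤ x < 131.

60, 71

Since 131 ≡ 3 (mod 4), a square root of 63 is 63^((131+1)/4) = 63^33 mod 131.
Repeated squaring: 63^2≡39, 63^4≡80, 63^8≡112, 63^16≡99, 63^32≡107 (mod 131).
63^33 = 63^(32+1) ≡ 60 (mod 131).
Check: 60² = 3600 ≡ 63 (mod 131). The two roots are 60 and 71.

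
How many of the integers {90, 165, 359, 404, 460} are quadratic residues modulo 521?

3

(90/521) = +1 → QR.
(165/521) = -1 → non-residue.
(359/521) = +1 → QR.
(404/521) = +1 → QR.
(460/521) = -1 → non-residue.
Total quadratic residues among the 5: 3.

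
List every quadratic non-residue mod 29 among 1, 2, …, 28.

Square k = 1,…,14 (k and 29−k give the same square):
1²=1, 2²=4, 3²=9, 4²=16, 5²=25, 6²≡7, 7²≡20, 8²≡6, 9²≡23, 10²≡13, 11²≡5, 12²≡28, 13²≡24, 14²≡22 (mod 29).
The residues are {1, 4, 5, 6, 7, 9, 13, 16, 20, 22, 23, 24, 25, 28}; the non-residues are the remaining 14 nonzero classes.

2, 3, 8, 10, 11, 12, 14, 15, 17, 18, 19, 21, 26, 27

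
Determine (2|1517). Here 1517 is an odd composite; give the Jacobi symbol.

-1

Pull out 2: since 1517 ≡ 5 (mod 8), (2/1517) = -1.
Reached (1/1517) = 1. Collecting the sign flips along the way, the symbol is -1.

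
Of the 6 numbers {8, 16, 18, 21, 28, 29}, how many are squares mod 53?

3

(8/53) = -1 → non-residue.
(16/53) = +1 → QR.
(18/53) = -1 → non-residue.
(21/53) = -1 → non-residue.
(28/53) = +1 → QR.
(29/53) = +1 → QR.
Total quadratic residues among the 6: 3.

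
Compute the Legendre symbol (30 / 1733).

Pull out 2: since 1733 ≡ 5 (mod 8), (2/1733) = -1.
Reciprocity: 15 ≡ 3 and 1733 ≡ 1 (mod 4), so (15/1733) = +(1733/15).
Reduce top mod 15: now compute (8/15).
Pull out 2^3: since 15 ≡ 7 (mod 8), (2/15) = +1, so (2/15)^3 = +1.
Reached (1/15) = 1. Collecting the sign flips along the way, the symbol is -1.

-1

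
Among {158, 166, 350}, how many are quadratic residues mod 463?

1

(158/463) = +1 → QR.
(166/463) = -1 → non-residue.
(350/463) = -1 → non-residue.
Total quadratic residues among the 3: 1.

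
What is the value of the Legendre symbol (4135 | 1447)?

First reduce: 4135 ≡ 1241 (mod 1447).
Reciprocity: 1241 ≡ 1 and 1447 ≡ 3 (mod 4), so (1241/1447) = +(1447/1241).
Reduce top mod 1241: now compute (206/1241).
Pull out 2: since 1241 ≡ 1 (mod 8), (2/1241) = +1.
Reciprocity: 103 ≡ 3 and 1241 ≡ 1 (mod 4), so (103/1241) = +(1241/103).
Reduce top mod 103: now compute (5/103).
Reciprocity: 5 ≡ 1 and 103 ≡ 3 (mod 4), so (5/103) = +(103/5).
Reduce top mod 5: now compute (3/5).
Reciprocity: 3 ≡ 3 and 5 ≡ 1 (mod 4), so (3/5) = +(5/3).
Reduce top mod 3: now compute (2/3).
Pull out 2: since 3 ≡ 3 (mod 8), (2/3) = -1.
Reached (1/3) = 1. Collecting the sign flips along the way, the symbol is -1.

-1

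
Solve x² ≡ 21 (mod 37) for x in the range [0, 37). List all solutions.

37 ≡ 1 (mod 4), so we find a root by search.
Trying successive values, 13² = 169 ≡ 21 (mod 37). The other root is 37 − 13 = 24.

13, 24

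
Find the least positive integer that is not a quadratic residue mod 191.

(2/191) = +1, so 2 is a residue.
(3/191) = +1, so 3 is a residue.
(4/191) = +1, so 4 is a residue.
(5/191) = +1, so 5 is a residue.
(6/191) = +1, so 6 is a residue.
(7/191) = −1, so 7 is the smallest positive non-residue mod 191.

7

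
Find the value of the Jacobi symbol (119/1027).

-1

Reciprocity: 119 ≡ 3 and 1027 ≡ 3 (mod 4), so (119/1027) = −(1027/119).
Reduce top mod 119: now compute (75/119).
Reciprocity: 75 ≡ 3 and 119 ≡ 3 (mod 4), so (75/119) = −(119/75).
Reduce top mod 75: now compute (44/75).
Pull out 2^2: since 75 ≡ 3 (mod 8), (2/75) = -1, so (2/75)^2 = +1.
Reciprocity: 11 ≡ 3 and 75 ≡ 3 (mod 4), so (11/75) = −(75/11).
Reduce top mod 11: now compute (9/11).
Reciprocity: 9 ≡ 1 and 11 ≡ 3 (mod 4), so (9/11) = +(11/9).
Reduce top mod 9: now compute (2/9).
Pull out 2: since 9 ≡ 1 (mod 8), (2/9) = +1.
Reached (1/9) = 1. Collecting the sign flips along the way, the symbol is -1.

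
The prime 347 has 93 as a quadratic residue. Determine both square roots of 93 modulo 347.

Since 347 ≡ 3 (mod 4), a square root of 93 is 93^((347+1)/4) = 93^87 mod 347.
Repeated squaring: 93^2≡321, 93^4≡329, 93^8≡324, 93^16≡182, 93^32≡159, 93^64≡297 (mod 347).
93^87 = 93^(64+16+4+2+1) ≡ 176 (mod 347).
Check: 176² = 30976 ≡ 93 (mod 347). The two roots are 171 and 176.

171, 176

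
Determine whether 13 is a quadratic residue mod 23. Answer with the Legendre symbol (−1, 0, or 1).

Euler's criterion: (13/23) ≡ 13^11 (mod 23).
13^2 ≡ 8 (mod 23)
13^4 ≡ 18 (mod 23)
13^8 ≡ 2 (mod 23)
13^11 = 13^(8+2+1) ≡ 1 (mod 23).
Result is 1, so (13/23) = 1.

1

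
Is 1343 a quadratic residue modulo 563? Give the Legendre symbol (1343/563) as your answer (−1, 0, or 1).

Euler's criterion: (1343/563) ≡ 217^281 (mod 563).
217^2 ≡ 360 (mod 563)
217^4 ≡ 110 (mod 563)
217^8 ≡ 277 (mod 563)
217^16 ≡ 161 (mod 563)
217^32 ≡ 23 (mod 563)
217^64 ≡ 529 (mod 563)
217^128 ≡ 30 (mod 563)
217^256 ≡ 337 (mod 563)
217^281 = 217^(256+16+8+1) ≡ 562 (mod 563).
Result is 562 ≡ −1, so (1343/563) = −1.

-1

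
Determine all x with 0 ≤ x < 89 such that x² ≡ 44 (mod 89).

89 ≡ 1 (mod 4), so we find a root by search.
Trying successive values, 20² = 400 ≡ 44 (mod 89). The other root is 89 − 20 = 69.

20, 69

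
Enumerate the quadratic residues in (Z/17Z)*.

1,2,4,8,9,13,15,16

Square k = 1,…,8 (k and 17−k give the same square):
1²=1, 2²=4, 3²=9, 4²=16, 5²≡8, 6²≡2, 7²≡15, 8²≡13 (mod 17).
So the quadratic residues mod 17 are {1, 2, 4, 8, 9, 13, 15, 16}.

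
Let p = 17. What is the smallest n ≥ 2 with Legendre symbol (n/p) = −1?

(2/17) = +1, so 2 is a residue.
(3/17) = −1, so 3 is the smallest positive non-residue mod 17.

3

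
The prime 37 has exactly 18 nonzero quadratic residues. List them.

1 3 4 7 9 10 11 12 16 21 25 26 27 28 30 33 34 36

Square k = 1,…,18 (k and 37−k give the same square):
1²=1, 2²=4, 3²=9, 4²=16, 5²=25, 6²=36, 7²≡12, 8²≡27, 9²≡7, 10²≡26, 11²≡10, 12²≡33, 13²≡21, 14²≡11, 15²≡3, 16²≡34, 17²≡30, 18²≡28 (mod 37).
So the quadratic residues mod 37 are {1, 3, 4, 7, 9, 10, 11, 12, 16, 21, 25, 26, 27, 28, 30, 33, 34, 36}.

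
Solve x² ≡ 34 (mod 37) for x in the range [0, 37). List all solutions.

37 ≡ 1 (mod 4), so we find a root by search.
Trying successive values, 16² = 256 ≡ 34 (mod 37). The other root is 37 − 16 = 21.

16, 21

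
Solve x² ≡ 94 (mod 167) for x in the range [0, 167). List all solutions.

42, 125

Since 167 ≡ 3 (mod 4), a square root of 94 is 94^((167+1)/4) = 94^42 mod 167.
Repeated squaring: 94^2≡152, 94^4≡58, 94^8≡24, 94^16≡75, 94^32≡114 (mod 167).
94^42 = 94^(32+8+2) ≡ 42 (mod 167).
Check: 42² = 1764 ≡ 94 (mod 167). The two roots are 42 and 125.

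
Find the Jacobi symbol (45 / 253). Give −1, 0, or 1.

-1

Reciprocity: 45 ≡ 1 and 253 ≡ 1 (mod 4), so (45/253) = +(253/45).
Reduce top mod 45: now compute (28/45).
Pull out 2^2: since 45 ≡ 5 (mod 8), (2/45) = -1, so (2/45)^2 = +1.
Reciprocity: 7 ≡ 3 and 45 ≡ 1 (mod 4), so (7/45) = +(45/7).
Reduce top mod 7: now compute (3/7).
Reciprocity: 3 ≡ 3 and 7 ≡ 3 (mod 4), so (3/7) = −(7/3).
Reduce top mod 3: now compute (1/3).
Reached (1/3) = 1. Collecting the sign flips along the way, the symbol is -1.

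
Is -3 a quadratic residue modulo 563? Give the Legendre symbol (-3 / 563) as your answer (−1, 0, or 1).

-1

Euler's criterion: (-3/563) ≡ 560^281 (mod 563).
560^2 ≡ 9 (mod 563)
560^4 ≡ 81 (mod 563)
560^8 ≡ 368 (mod 563)
560^16 ≡ 304 (mod 563)
560^32 ≡ 84 (mod 563)
560^64 ≡ 300 (mod 563)
560^128 ≡ 483 (mod 563)
560^256 ≡ 207 (mod 563)
560^281 = 560^(256+16+8+1) ≡ 562 (mod 563).
Result is 562 ≡ −1, so (-3/563) = −1.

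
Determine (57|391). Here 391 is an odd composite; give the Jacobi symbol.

1

Reciprocity: 57 ≡ 1 and 391 ≡ 3 (mod 4), so (57/391) = +(391/57).
Reduce top mod 57: now compute (49/57).
Reciprocity: 49 ≡ 1 and 57 ≡ 1 (mod 4), so (49/57) = +(57/49).
Reduce top mod 49: now compute (8/49).
Pull out 2^3: since 49 ≡ 1 (mod 8), (2/49) = +1, so (2/49)^3 = +1.
Reached (1/49) = 1. Collecting the sign flips along the way, the symbol is +1.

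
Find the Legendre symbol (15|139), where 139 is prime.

-1

Reciprocity: 15 ≡ 3 and 139 ≡ 3 (mod 4), so (15/139) = −(139/15).
Reduce top mod 15: now compute (4/15).
Pull out 2^2: since 15 ≡ 7 (mod 8), (2/15) = +1, so (2/15)^2 = +1.
Reached (1/15) = 1. Collecting the sign flips along the way, the symbol is -1.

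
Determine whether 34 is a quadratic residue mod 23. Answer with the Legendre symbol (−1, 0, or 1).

First reduce: 34 ≡ 11 (mod 23).
Reciprocity: 11 ≡ 3 and 23 ≡ 3 (mod 4), so (11/23) = −(23/11).
Reduce top mod 11: now compute (1/11).
Reached (1/11) = 1. Collecting the sign flips along the way, the symbol is -1.

-1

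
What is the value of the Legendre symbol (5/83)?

-1

Euler's criterion: (5/83) ≡ 5^41 (mod 83).
5^2 ≡ 25 (mod 83)
5^4 ≡ 44 (mod 83)
5^8 ≡ 27 (mod 83)
5^16 ≡ 65 (mod 83)
5^32 ≡ 75 (mod 83)
5^41 = 5^(32+8+1) ≡ 82 (mod 83).
Result is 82 ≡ −1, so (5/83) = −1.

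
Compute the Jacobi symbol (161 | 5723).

-1

Reciprocity: 161 ≡ 1 and 5723 ≡ 3 (mod 4), so (161/5723) = +(5723/161).
Reduce top mod 161: now compute (88/161).
Pull out 2^3: since 161 ≡ 1 (mod 8), (2/161) = +1, so (2/161)^3 = +1.
Reciprocity: 11 ≡ 3 and 161 ≡ 1 (mod 4), so (11/161) = +(161/11).
Reduce top mod 11: now compute (7/11).
Reciprocity: 7 ≡ 3 and 11 ≡ 3 (mod 4), so (7/11) = −(11/7).
Reduce top mod 7: now compute (4/7).
Pull out 2^2: since 7 ≡ 7 (mod 8), (2/7) = +1, so (2/7)^2 = +1.
Reached (1/7) = 1. Collecting the sign flips along the way, the symbol is -1.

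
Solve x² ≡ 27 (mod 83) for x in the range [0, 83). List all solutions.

39, 44

Since 83 ≡ 3 (mod 4), a square root of 27 is 27^((83+1)/4) = 27^21 mod 83.
Repeated squaring: 27^2≡65, 27^4≡75, 27^8≡64, 27^16≡29 (mod 83).
27^21 = 27^(16+4+1) ≡ 44 (mod 83).
Check: 44² = 1936 ≡ 27 (mod 83). The two roots are 39 and 44.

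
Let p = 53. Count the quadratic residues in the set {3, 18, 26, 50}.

0

(3/53) = -1 → non-residue.
(18/53) = -1 → non-residue.
(26/53) = -1 → non-residue.
(50/53) = -1 → non-residue.
Total quadratic residues among the 4: 0.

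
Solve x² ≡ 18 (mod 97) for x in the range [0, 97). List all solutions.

42, 55

97 ≡ 1 (mod 4), so we find a root by search.
Trying successive values, 42² = 1764 ≡ 18 (mod 97). The other root is 97 − 42 = 55.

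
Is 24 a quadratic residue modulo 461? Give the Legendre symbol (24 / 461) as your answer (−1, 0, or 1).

1

Euler's criterion: (24/461) ≡ 24^230 (mod 461).
24^2 ≡ 115 (mod 461)
24^4 ≡ 317 (mod 461)
24^8 ≡ 452 (mod 461)
24^16 ≡ 81 (mod 461)
24^32 ≡ 107 (mod 461)
24^64 ≡ 385 (mod 461)
24^128 ≡ 244 (mod 461)
24^230 = 24^(128+64+32+4+2) ≡ 1 (mod 461).
Result is 1, so (24/461) = 1.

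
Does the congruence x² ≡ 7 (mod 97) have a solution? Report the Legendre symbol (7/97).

-1

Reciprocity: 7 ≡ 3 and 97 ≡ 1 (mod 4), so (7/97) = +(97/7).
Reduce top mod 7: now compute (6/7).
Pull out 2: since 7 ≡ 7 (mod 8), (2/7) = +1.
Reciprocity: 3 ≡ 3 and 7 ≡ 3 (mod 4), so (3/7) = −(7/3).
Reduce top mod 3: now compute (1/3).
Reached (1/3) = 1. Collecting the sign flips along the way, the symbol is -1.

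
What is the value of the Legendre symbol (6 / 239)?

Euler's criterion: (6/239) ≡ 6^119 (mod 239).
6^2 ≡ 36 (mod 239)
6^4 ≡ 101 (mod 239)
6^8 ≡ 163 (mod 239)
6^16 ≡ 40 (mod 239)
6^32 ≡ 166 (mod 239)
6^64 ≡ 71 (mod 239)
6^119 = 6^(64+32+16+4+2+1) ≡ 1 (mod 239).
Result is 1, so (6/239) = 1.

1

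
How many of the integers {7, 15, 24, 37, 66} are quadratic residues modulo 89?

(7/89) = -1 → non-residue.
(15/89) = -1 → non-residue.
(24/89) = -1 → non-residue.
(37/89) = -1 → non-residue.
(66/89) = -1 → non-residue.
Total quadratic residues among the 5: 0.

0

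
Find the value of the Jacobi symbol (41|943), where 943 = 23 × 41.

Reciprocity: 41 ≡ 1 and 943 ≡ 3 (mod 4), so (41/943) = +(943/41).
Reduce top mod 41: now compute (0/41).
Top reduces to 0: gcd > 1, so the symbol is 0.

0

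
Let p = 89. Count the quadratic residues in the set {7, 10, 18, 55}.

(7/89) = -1 → non-residue.
(10/89) = +1 → QR.
(18/89) = +1 → QR.
(55/89) = +1 → QR.
Total quadratic residues among the 4: 3.

3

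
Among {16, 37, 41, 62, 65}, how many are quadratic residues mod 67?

(16/67) = +1 → QR.
(37/67) = +1 → QR.
(41/67) = -1 → non-residue.
(62/67) = +1 → QR.
(65/67) = +1 → QR.
Total quadratic residues among the 5: 4.

4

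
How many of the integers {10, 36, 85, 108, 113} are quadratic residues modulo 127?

(10/127) = -1 → non-residue.
(36/127) = +1 → QR.
(85/127) = -1 → non-residue.
(108/127) = -1 → non-residue.
(113/127) = +1 → QR.
Total quadratic residues among the 5: 2.

2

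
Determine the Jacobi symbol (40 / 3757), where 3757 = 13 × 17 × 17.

Pull out 2^3: since 3757 ≡ 5 (mod 8), (2/3757) = -1, so (2/3757)^3 = -1.
Reciprocity: 5 ≡ 1 and 3757 ≡ 1 (mod 4), so (5/3757) = +(3757/5).
Reduce top mod 5: now compute (2/5).
Pull out 2: since 5 ≡ 5 (mod 8), (2/5) = -1.
Reached (1/5) = 1. Collecting the sign flips along the way, the symbol is +1.

1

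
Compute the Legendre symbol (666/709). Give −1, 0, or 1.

Pull out 2: since 709 ≡ 5 (mod 8), (2/709) = -1.
Reciprocity: 333 ≡ 1 and 709 ≡ 1 (mod 4), so (333/709) = +(709/333).
Reduce top mod 333: now compute (43/333).
Reciprocity: 43 ≡ 3 and 333 ≡ 1 (mod 4), so (43/333) = +(333/43).
Reduce top mod 43: now compute (32/43).
Pull out 2^5: since 43 ≡ 3 (mod 8), (2/43) = -1, so (2/43)^5 = -1.
Reached (1/43) = 1. Collecting the sign flips along the way, the symbol is +1.

1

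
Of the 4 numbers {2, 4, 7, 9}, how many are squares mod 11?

(2/11) = -1 → non-residue.
(4/11) = +1 → QR.
(7/11) = -1 → non-residue.
(9/11) = +1 → QR.
Total quadratic residues among the 4: 2.

2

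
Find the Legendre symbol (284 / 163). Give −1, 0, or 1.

First reduce: 284 ≡ 121 (mod 163).
Reciprocity: 121 ≡ 1 and 163 ≡ 3 (mod 4), so (121/163) = +(163/121).
Reduce top mod 121: now compute (42/121).
Pull out 2: since 121 ≡ 1 (mod 8), (2/121) = +1.
Reciprocity: 21 ≡ 1 and 121 ≡ 1 (mod 4), so (21/121) = +(121/21).
Reduce top mod 21: now compute (16/21).
Pull out 2^4: since 21 ≡ 5 (mod 8), (2/21) = -1, so (2/21)^4 = +1.
Reached (1/21) = 1. Collecting the sign flips along the way, the symbol is +1.

1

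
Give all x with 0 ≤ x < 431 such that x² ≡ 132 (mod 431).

118, 313

Since 431 ≡ 3 (mod 4), a square root of 132 is 132^((431+1)/4) = 132^108 mod 431.
Repeated squaring: 132^2≡184, 132^4≡238, 132^8≡183, 132^16≡302, 132^32≡263, 132^64≡209 (mod 431).
132^108 = 132^(64+32+8+4) ≡ 118 (mod 431).
Check: 118² = 13924 ≡ 132 (mod 431). The two roots are 118 and 313.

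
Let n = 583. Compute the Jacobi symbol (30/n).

1

Pull out 2: since 583 ≡ 7 (mod 8), (2/583) = +1.
Reciprocity: 15 ≡ 3 and 583 ≡ 3 (mod 4), so (15/583) = −(583/15).
Reduce top mod 15: now compute (13/15).
Reciprocity: 13 ≡ 1 and 15 ≡ 3 (mod 4), so (13/15) = +(15/13).
Reduce top mod 13: now compute (2/13).
Pull out 2: since 13 ≡ 5 (mod 8), (2/13) = -1.
Reached (1/13) = 1. Collecting the sign flips along the way, the symbol is +1.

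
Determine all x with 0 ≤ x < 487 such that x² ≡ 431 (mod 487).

Since 487 ≡ 3 (mod 4), a square root of 431 is 431^((487+1)/4) = 431^122 mod 487.
Repeated squaring: 431^2≡214, 431^4≡18, 431^8≡324, 431^16≡271, 431^32≡391, 431^64≡450 (mod 487).
431^122 = 431^(64+32+16+8+2) ≡ 312 (mod 487).
Check: 312² = 97344 ≡ 431 (mod 487). The two roots are 175 and 312.

175, 312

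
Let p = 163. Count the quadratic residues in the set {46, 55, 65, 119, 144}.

(46/163) = +1 → QR.
(55/163) = +1 → QR.
(65/163) = +1 → QR.
(119/163) = +1 → QR.
(144/163) = +1 → QR.
Total quadratic residues among the 5: 5.

5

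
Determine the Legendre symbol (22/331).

Pull out 2: since 331 ≡ 3 (mod 8), (2/331) = -1.
Reciprocity: 11 ≡ 3 and 331 ≡ 3 (mod 4), so (11/331) = −(331/11).
Reduce top mod 11: now compute (1/11).
Reached (1/11) = 1. Collecting the sign flips along the way, the symbol is +1.

1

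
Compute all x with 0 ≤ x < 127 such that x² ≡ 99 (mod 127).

Since 127 ≡ 3 (mod 4), a square root of 99 is 99^((127+1)/4) = 99^32 mod 127.
Repeated squaring: 99^2≡22, 99^4≡103, 99^8≡68, 99^16≡52, 99^32≡37 (mod 127).
99^32 = 99^(32) ≡ 37 (mod 127).
Check: 37² = 1369 ≡ 99 (mod 127). The two roots are 37 and 90.

37, 90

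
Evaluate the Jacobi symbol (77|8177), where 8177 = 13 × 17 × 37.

1

Reciprocity: 77 ≡ 1 and 8177 ≡ 1 (mod 4), so (77/8177) = +(8177/77).
Reduce top mod 77: now compute (15/77).
Reciprocity: 15 ≡ 3 and 77 ≡ 1 (mod 4), so (15/77) = +(77/15).
Reduce top mod 15: now compute (2/15).
Pull out 2: since 15 ≡ 7 (mod 8), (2/15) = +1.
Reached (1/15) = 1. Collecting the sign flips along the way, the symbol is +1.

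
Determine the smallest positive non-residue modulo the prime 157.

2

(2/157) = −1, so 2 is the smallest positive non-residue mod 157.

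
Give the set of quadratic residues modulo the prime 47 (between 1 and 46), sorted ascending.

Square k = 1,…,23 (k and 47−k give the same square):
1²=1, 2²=4, 3²=9, 4²=16, 5²=25, 6²=36, 7²≡2, 8²≡17, 9²≡34, 10²≡6, 11²≡27, 12²≡3, 13²≡28, 14²≡8, 15²≡37, 16²≡21, 17²≡7, 18²≡42, 19²≡32, 20²≡24, 21²≡18, 22²≡14, 23²≡12 (mod 47).
So the quadratic residues mod 47 are {1, 2, 3, 4, 6, 7, 8, 9, 12, 14, 16, 17, 18, 21, 24, 25, 27, 28, 32, 34, 36, 37, 42}.

1, 2, 3, 4, 6, 7, 8, 9, 12, 14, 16, 17, 18, 21, 24, 25, 27, 28, 32, 34, 36, 37, 42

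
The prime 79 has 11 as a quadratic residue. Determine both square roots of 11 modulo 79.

13, 66

Since 79 ≡ 3 (mod 4), a square root of 11 is 11^((79+1)/4) = 11^20 mod 79.
Repeated squaring: 11^2≡42, 11^4≡26, 11^8≡44, 11^16≡40 (mod 79).
11^20 = 11^(16+4) ≡ 13 (mod 79).
Check: 13² = 169 ≡ 11 (mod 79). The two roots are 13 and 66.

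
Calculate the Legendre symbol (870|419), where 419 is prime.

-1

Euler's criterion: (870/419) ≡ 32^209 (mod 419).
32^2 ≡ 186 (mod 419)
32^4 ≡ 238 (mod 419)
32^8 ≡ 79 (mod 419)
32^16 ≡ 375 (mod 419)
32^32 ≡ 260 (mod 419)
32^64 ≡ 141 (mod 419)
32^128 ≡ 188 (mod 419)
32^209 = 32^(128+64+16+1) ≡ 418 (mod 419).
Result is 418 ≡ −1, so (870/419) = −1.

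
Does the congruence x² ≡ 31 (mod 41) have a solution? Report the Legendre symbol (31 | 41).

1

Euler's criterion: (31/41) ≡ 31^20 (mod 41).
31^2 ≡ 18 (mod 41)
31^4 ≡ 37 (mod 41)
31^8 ≡ 16 (mod 41)
31^16 ≡ 10 (mod 41)
31^20 = 31^(16+4) ≡ 1 (mod 41).
Result is 1, so (31/41) = 1.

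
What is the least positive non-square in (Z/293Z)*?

2

(2/293) = −1, so 2 is the smallest positive non-residue mod 293.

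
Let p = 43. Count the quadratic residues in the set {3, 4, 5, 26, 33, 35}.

2

(3/43) = -1 → non-residue.
(4/43) = +1 → QR.
(5/43) = -1 → non-residue.
(26/43) = -1 → non-residue.
(33/43) = -1 → non-residue.
(35/43) = +1 → QR.
Total quadratic residues among the 6: 2.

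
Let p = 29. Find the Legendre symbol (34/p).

First reduce: 34 ≡ 5 (mod 29).
Reciprocity: 5 ≡ 1 and 29 ≡ 1 (mod 4), so (5/29) = +(29/5).
Reduce top mod 5: now compute (4/5).
Pull out 2^2: since 5 ≡ 5 (mod 8), (2/5) = -1, so (2/5)^2 = +1.
Reached (1/5) = 1. Collecting the sign flips along the way, the symbol is +1.

1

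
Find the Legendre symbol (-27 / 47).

-1

Euler's criterion: (-27/47) ≡ 20^23 (mod 47).
20^2 ≡ 24 (mod 47)
20^4 ≡ 12 (mod 47)
20^8 ≡ 3 (mod 47)
20^16 ≡ 9 (mod 47)
20^23 = 20^(16+4+2+1) ≡ 46 (mod 47).
Result is 46 ≡ −1, so (-27/47) = −1.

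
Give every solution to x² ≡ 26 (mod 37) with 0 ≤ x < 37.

37 ≡ 1 (mod 4), so we find a root by search.
Trying successive values, 10² = 100 ≡ 26 (mod 37). The other root is 37 − 10 = 27.

10, 27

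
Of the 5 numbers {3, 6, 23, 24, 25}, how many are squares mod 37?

(3/37) = +1 → QR.
(6/37) = -1 → non-residue.
(23/37) = -1 → non-residue.
(24/37) = -1 → non-residue.
(25/37) = +1 → QR.
Total quadratic residues among the 5: 2.

2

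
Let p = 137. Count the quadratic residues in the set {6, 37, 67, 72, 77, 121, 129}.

5

(6/137) = -1 → non-residue.
(37/137) = +1 → QR.
(67/137) = -1 → non-residue.
(72/137) = +1 → QR.
(77/137) = +1 → QR.
(121/137) = +1 → QR.
(129/137) = +1 → QR.
Total quadratic residues among the 7: 5.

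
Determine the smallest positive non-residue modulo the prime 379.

(2/379) = −1, so 2 is the smallest positive non-residue mod 379.

2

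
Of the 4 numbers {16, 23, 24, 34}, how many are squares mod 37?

2

(16/37) = +1 → QR.
(23/37) = -1 → non-residue.
(24/37) = -1 → non-residue.
(34/37) = +1 → QR.
Total quadratic residues among the 4: 2.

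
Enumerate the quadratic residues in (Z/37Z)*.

Square k = 1,…,18 (k and 37−k give the same square):
1²=1, 2²=4, 3²=9, 4²=16, 5²=25, 6²=36, 7²≡12, 8²≡27, 9²≡7, 10²≡26, 11²≡10, 12²≡33, 13²≡21, 14²≡11, 15²≡3, 16²≡34, 17²≡30, 18²≡28 (mod 37).
So the quadratic residues mod 37 are {1, 3, 4, 7, 9, 10, 11, 12, 16, 21, 25, 26, 27, 28, 30, 33, 34, 36}.

1 3 4 7 9 10 11 12 16 21 25 26 27 28 30 33 34 36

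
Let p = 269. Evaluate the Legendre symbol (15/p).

-1

Reciprocity: 15 ≡ 3 and 269 ≡ 1 (mod 4), so (15/269) = +(269/15).
Reduce top mod 15: now compute (14/15).
Pull out 2: since 15 ≡ 7 (mod 8), (2/15) = +1.
Reciprocity: 7 ≡ 3 and 15 ≡ 3 (mod 4), so (7/15) = −(15/7).
Reduce top mod 7: now compute (1/7).
Reached (1/7) = 1. Collecting the sign flips along the way, the symbol is -1.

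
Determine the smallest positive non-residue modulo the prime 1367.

5

(2/1367) = +1, so 2 is a residue.
(3/1367) = +1, so 3 is a residue.
(4/1367) = +1, so 4 is a residue.
(5/1367) = −1, so 5 is the smallest positive non-residue mod 1367.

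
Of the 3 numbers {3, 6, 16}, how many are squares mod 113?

(3/113) = -1 → non-residue.
(6/113) = -1 → non-residue.
(16/113) = +1 → QR.
Total quadratic residues among the 3: 1.

1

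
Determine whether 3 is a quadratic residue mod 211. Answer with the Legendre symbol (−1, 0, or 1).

-1

Euler's criterion: (3/211) ≡ 3^105 (mod 211).
3^2 ≡ 9 (mod 211)
3^4 ≡ 81 (mod 211)
3^8 ≡ 20 (mod 211)
3^16 ≡ 189 (mod 211)
3^32 ≡ 62 (mod 211)
3^64 ≡ 46 (mod 211)
3^105 = 3^(64+32+8+1) ≡ 210 (mod 211).
Result is 210 ≡ −1, so (3/211) = −1.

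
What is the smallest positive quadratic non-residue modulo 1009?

11

(2/1009) = +1, so 2 is a residue.
(3/1009) = +1, so 3 is a residue.
(4/1009) = +1, so 4 is a residue.
(5/1009) = +1, so 5 is a residue.
(6/1009) = +1, so 6 is a residue.
(7/1009) = +1, so 7 is a residue.
(8/1009) = +1, so 8 is a residue.
(9/1009) = +1, so 9 is a residue.
(10/1009) = +1, so 10 is a residue.
(11/1009) = −1, so 11 is the smallest positive non-residue mod 1009.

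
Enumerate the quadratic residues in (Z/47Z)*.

Square k = 1,…,23 (k and 47−k give the same square):
1²=1, 2²=4, 3²=9, 4²=16, 5²=25, 6²=36, 7²≡2, 8²≡17, 9²≡34, 10²≡6, 11²≡27, 12²≡3, 13²≡28, 14²≡8, 15²≡37, 16²≡21, 17²≡7, 18²≡42, 19²≡32, 20²≡24, 21²≡18, 22²≡14, 23²≡12 (mod 47).
So the quadratic residues mod 47 are {1, 2, 3, 4, 6, 7, 8, 9, 12, 14, 16, 17, 18, 21, 24, 25, 27, 28, 32, 34, 36, 37, 42}.

1,2,3,4,6,7,8,9,12,14,16,17,18,21,24,25,27,28,32,34,36,37,42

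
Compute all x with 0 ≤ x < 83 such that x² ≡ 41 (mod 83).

Since 83 ≡ 3 (mod 4), a square root of 41 is 41^((83+1)/4) = 41^21 mod 83.
Repeated squaring: 41^2≡21, 41^4≡26, 41^8≡12, 41^16≡61 (mod 83).
41^21 = 41^(16+4+1) ≡ 37 (mod 83).
Check: 37² = 1369 ≡ 41 (mod 83). The two roots are 37 and 46.

37, 46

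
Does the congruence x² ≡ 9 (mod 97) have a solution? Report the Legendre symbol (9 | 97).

1

Reciprocity: 9 ≡ 1 and 97 ≡ 1 (mod 4), so (9/97) = +(97/9).
Reduce top mod 9: now compute (7/9).
Reciprocity: 7 ≡ 3 and 9 ≡ 1 (mod 4), so (7/9) = +(9/7).
Reduce top mod 7: now compute (2/7).
Pull out 2: since 7 ≡ 7 (mod 8), (2/7) = +1.
Reached (1/7) = 1. Collecting the sign flips along the way, the symbol is +1.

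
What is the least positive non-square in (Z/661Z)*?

(2/661) = −1, so 2 is the smallest positive non-residue mod 661.

2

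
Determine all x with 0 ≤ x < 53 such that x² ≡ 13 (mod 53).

53 ≡ 1 (mod 4), so we find a root by search.
Trying successive values, 15² = 225 ≡ 13 (mod 53). The other root is 53 − 15 = 38.

15, 38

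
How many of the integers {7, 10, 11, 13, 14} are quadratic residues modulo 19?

2

(7/19) = +1 → QR.
(10/19) = -1 → non-residue.
(11/19) = +1 → QR.
(13/19) = -1 → non-residue.
(14/19) = -1 → non-residue.
Total quadratic residues among the 5: 2.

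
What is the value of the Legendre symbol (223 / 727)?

-1

Reciprocity: 223 ≡ 3 and 727 ≡ 3 (mod 4), so (223/727) = −(727/223).
Reduce top mod 223: now compute (58/223).
Pull out 2: since 223 ≡ 7 (mod 8), (2/223) = +1.
Reciprocity: 29 ≡ 1 and 223 ≡ 3 (mod 4), so (29/223) = +(223/29).
Reduce top mod 29: now compute (20/29).
Pull out 2^2: since 29 ≡ 5 (mod 8), (2/29) = -1, so (2/29)^2 = +1.
Reciprocity: 5 ≡ 1 and 29 ≡ 1 (mod 4), so (5/29) = +(29/5).
Reduce top mod 5: now compute (4/5).
Pull out 2^2: since 5 ≡ 5 (mod 8), (2/5) = -1, so (2/5)^2 = +1.
Reached (1/5) = 1. Collecting the sign flips along the way, the symbol is -1.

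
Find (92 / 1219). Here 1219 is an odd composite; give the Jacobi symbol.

0

Pull out 2^2: since 1219 ≡ 3 (mod 8), (2/1219) = -1, so (2/1219)^2 = +1.
Reciprocity: 23 ≡ 3 and 1219 ≡ 3 (mod 4), so (23/1219) = −(1219/23).
Reduce top mod 23: now compute (0/23).
Top reduces to 0: gcd > 1, so the symbol is 0.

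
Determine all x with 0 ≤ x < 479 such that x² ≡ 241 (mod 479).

Since 479 ≡ 3 (mod 4), a square root of 241 is 241^((479+1)/4) = 241^120 mod 479.
Repeated squaring: 241^2≡122, 241^4≡35, 241^8≡267, 241^16≡397, 241^32≡18, 241^64≡324 (mod 479).
241^120 = 241^(64+32+16+8) ≡ 264 (mod 479).
Check: 264² = 69696 ≡ 241 (mod 479). The two roots are 215 and 264.

215, 264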